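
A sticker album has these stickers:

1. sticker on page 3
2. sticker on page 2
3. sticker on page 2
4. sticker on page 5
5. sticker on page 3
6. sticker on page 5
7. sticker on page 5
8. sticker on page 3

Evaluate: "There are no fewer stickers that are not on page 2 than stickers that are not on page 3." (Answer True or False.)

True

stickers that are not on page 2: 6.
stickers that are not on page 3: 5.
The claim requires 6 ≥ 5, which holds.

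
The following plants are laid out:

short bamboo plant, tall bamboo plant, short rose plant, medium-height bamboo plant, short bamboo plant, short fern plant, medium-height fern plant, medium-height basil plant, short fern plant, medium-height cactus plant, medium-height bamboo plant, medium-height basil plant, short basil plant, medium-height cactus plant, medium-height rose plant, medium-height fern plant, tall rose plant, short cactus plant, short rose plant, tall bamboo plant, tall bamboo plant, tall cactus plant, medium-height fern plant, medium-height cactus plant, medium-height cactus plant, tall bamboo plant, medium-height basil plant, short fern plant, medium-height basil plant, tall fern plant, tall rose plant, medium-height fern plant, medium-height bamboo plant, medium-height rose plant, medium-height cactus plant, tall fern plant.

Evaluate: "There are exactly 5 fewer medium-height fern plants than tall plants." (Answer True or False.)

There are 4 medium-height fern plants.
There are 9 tall plants.
The claim requires 9 − 4 (= 5) to equal 5, which holds.

True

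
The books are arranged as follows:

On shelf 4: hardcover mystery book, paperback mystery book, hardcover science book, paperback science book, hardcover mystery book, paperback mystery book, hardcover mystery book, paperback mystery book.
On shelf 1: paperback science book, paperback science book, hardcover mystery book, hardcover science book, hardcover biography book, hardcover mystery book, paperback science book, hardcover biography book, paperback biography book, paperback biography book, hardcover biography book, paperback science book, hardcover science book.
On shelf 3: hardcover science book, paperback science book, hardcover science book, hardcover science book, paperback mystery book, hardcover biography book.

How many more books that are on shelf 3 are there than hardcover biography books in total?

2

books on shelf 3: 6.
hardcover biography books: 4.
6 − 4 = 2.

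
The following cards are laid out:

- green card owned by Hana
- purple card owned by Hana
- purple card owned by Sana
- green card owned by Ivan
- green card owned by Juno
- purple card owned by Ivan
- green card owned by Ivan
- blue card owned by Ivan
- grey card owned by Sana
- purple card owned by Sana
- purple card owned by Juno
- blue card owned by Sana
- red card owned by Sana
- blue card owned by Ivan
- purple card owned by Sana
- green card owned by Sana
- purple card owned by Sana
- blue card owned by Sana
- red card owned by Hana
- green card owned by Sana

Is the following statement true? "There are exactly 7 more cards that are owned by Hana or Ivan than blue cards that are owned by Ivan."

|cards owned by Hana or Ivan| = 8.
|blue cards owned by Ivan| = 2.
The claim requires 8 − 2 (= 6) to equal 7, which does not hold.

False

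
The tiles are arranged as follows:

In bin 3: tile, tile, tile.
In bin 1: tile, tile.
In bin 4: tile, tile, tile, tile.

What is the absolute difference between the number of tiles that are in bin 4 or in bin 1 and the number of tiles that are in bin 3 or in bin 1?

tiles in bin 4 or in bin 1: 6. tiles in bin 3 or in bin 1: 5.
|6 − 5| = 6 − 5 = 1.

1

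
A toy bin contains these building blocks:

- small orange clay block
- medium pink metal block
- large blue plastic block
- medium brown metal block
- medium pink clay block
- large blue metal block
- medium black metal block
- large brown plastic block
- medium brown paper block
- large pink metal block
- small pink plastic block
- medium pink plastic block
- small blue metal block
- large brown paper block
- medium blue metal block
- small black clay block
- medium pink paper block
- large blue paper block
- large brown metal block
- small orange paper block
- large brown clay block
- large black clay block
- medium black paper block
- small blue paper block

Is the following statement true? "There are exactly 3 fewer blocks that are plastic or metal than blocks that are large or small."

blocks that are plastic or metal: 12.
blocks that are large or small: 15.
The claim requires 15 − 12 (= 3) to equal 3, which holds.

True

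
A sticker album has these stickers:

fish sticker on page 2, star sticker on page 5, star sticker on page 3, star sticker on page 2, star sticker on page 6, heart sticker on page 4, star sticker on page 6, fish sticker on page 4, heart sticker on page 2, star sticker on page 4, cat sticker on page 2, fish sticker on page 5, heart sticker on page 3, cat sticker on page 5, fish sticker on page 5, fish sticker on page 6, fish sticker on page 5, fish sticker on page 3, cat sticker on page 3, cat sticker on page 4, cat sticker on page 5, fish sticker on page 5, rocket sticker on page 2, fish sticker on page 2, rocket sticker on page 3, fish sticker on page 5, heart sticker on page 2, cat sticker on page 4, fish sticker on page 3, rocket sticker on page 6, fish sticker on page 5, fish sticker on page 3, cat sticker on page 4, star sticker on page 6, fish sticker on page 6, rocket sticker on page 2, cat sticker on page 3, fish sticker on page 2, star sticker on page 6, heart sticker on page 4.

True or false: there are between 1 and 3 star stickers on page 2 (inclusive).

star stickers on page 2: 1.
The claim requires 1 ≤ 1 ≤ 3, which holds.

True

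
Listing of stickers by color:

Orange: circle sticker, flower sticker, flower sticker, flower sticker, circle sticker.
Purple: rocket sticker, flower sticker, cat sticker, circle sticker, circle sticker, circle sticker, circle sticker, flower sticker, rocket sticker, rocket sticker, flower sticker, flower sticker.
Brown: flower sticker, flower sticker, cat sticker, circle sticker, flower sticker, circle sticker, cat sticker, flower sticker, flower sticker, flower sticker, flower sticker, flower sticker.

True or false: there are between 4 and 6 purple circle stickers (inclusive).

purple circle stickers: 4.
The claim requires 4 ≤ 4 ≤ 6, which holds.

True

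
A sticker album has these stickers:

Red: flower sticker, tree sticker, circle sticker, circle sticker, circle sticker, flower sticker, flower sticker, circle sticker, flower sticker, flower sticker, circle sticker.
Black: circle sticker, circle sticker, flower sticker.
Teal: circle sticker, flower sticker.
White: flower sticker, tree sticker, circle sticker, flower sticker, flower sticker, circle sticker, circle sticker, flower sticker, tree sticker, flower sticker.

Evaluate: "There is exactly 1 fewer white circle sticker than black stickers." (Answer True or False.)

False

There are 3 white circle stickers.
There are 3 black stickers.
The claim requires 3 − 3 (= 0) to equal 1, which does not hold.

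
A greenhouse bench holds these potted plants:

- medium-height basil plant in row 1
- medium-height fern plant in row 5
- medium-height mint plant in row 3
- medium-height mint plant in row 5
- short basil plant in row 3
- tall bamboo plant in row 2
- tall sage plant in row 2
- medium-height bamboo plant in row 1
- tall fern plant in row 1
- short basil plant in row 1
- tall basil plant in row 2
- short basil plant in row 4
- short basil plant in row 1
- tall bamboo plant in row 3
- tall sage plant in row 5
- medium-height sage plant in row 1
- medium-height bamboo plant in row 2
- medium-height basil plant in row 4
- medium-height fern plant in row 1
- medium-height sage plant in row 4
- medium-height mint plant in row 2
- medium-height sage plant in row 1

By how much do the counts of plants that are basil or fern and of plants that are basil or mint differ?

0

plants that are basil or fern: 10. plants that are basil or mint: 10.
|10 − 10| = 10 − 10 = 0.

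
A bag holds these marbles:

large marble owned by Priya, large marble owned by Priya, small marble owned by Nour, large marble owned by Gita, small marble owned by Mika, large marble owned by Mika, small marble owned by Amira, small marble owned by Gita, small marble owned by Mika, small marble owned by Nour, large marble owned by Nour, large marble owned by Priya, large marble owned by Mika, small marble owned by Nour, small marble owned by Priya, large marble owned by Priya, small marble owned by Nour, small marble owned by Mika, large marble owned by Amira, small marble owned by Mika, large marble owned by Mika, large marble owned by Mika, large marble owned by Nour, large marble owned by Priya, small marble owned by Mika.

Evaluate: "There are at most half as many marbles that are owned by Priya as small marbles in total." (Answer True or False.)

True

|marbles owned by Priya| = 6.
|small marbles| = 12.
The claim requires 2 × 6 = 12 ≤ 12, which holds.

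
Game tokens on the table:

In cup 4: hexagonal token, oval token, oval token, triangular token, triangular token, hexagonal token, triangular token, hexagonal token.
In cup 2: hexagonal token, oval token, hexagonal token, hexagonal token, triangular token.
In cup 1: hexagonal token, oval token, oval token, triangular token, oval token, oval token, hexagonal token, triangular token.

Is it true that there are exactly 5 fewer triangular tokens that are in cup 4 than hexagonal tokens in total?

True

There are 3 triangular tokens in cup 4.
There are 8 hexagonal tokens.
The claim requires 8 − 3 (= 5) to equal 5, which holds.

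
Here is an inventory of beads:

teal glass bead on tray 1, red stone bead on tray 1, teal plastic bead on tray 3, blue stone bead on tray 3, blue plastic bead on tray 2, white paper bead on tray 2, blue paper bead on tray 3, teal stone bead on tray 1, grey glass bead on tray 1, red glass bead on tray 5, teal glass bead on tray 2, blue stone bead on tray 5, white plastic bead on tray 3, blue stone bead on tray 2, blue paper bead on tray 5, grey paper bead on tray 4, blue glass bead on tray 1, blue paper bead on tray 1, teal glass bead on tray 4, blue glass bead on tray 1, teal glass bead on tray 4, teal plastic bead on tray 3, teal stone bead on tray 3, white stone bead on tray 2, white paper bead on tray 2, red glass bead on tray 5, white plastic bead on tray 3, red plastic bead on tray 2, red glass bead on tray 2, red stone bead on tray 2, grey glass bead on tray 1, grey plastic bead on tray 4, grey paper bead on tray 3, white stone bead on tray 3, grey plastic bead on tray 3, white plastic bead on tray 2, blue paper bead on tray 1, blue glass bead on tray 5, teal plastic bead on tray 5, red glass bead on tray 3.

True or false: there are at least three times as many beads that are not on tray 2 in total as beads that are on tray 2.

There are 30 beads that are not on tray 2.
There are 10 beads on tray 2.
The claim requires 30 ≥ 3 × 10 = 30, which holds.

True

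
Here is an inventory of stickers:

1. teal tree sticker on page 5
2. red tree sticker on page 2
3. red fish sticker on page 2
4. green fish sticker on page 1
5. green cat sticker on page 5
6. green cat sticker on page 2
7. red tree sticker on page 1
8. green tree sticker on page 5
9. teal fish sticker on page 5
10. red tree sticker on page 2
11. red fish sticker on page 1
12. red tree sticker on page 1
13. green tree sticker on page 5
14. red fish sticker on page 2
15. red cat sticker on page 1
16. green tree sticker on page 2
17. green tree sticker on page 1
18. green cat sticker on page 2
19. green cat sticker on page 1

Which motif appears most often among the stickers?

Counts by motif: tree 9, cat 5, fish 5.
The maximum is 9, held uniquely by tree.

tree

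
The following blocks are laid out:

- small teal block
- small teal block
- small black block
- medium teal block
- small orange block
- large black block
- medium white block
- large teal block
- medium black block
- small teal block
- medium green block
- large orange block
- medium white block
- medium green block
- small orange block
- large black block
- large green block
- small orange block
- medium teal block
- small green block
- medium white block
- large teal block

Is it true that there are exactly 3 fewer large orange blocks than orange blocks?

There is 1 large orange block.
There are 4 orange blocks.
The claim requires 4 − 1 (= 3) to equal 3, which holds.

True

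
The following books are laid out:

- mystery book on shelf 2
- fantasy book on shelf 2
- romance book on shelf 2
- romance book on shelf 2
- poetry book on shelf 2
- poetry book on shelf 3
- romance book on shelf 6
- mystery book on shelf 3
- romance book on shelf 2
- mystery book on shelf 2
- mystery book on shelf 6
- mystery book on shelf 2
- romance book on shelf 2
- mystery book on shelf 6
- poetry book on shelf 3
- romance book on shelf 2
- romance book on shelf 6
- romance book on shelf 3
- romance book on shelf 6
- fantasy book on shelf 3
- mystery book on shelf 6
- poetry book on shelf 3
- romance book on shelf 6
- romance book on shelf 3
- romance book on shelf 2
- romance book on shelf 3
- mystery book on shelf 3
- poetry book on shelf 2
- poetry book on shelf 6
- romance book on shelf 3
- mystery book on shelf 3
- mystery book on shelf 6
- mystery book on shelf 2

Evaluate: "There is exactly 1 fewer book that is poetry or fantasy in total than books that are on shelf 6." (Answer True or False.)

|books that are poetry or fantasy| = 8.
|books on shelf 6| = 9.
The claim requires 9 − 8 (= 1) to equal 1, which holds.

True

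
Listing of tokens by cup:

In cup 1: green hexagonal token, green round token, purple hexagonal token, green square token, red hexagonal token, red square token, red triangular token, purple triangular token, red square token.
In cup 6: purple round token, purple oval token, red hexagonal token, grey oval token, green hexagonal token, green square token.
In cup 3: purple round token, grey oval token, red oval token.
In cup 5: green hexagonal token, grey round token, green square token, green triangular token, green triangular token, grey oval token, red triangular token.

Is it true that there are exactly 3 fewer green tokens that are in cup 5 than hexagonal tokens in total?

green tokens in cup 5: 4.
hexagonal tokens: 6.
The claim requires 6 − 4 (= 2) to equal 3, which does not hold.

False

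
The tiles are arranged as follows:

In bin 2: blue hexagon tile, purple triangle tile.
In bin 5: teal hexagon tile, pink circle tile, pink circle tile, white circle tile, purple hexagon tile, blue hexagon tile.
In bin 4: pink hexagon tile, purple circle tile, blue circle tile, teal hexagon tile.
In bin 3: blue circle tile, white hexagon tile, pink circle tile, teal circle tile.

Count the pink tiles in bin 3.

1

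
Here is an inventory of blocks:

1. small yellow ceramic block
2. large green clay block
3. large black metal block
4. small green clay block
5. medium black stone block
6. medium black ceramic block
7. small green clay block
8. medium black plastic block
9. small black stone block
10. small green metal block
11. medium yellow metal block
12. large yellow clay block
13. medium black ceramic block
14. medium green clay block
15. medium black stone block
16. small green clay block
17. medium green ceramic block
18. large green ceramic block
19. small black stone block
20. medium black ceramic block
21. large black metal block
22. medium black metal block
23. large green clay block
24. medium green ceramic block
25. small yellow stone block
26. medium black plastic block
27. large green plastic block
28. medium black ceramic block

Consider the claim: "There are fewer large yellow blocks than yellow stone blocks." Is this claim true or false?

There is 1 large yellow block.
There is 1 yellow stone block.
The claim requires 1 < 1, which does not hold.

False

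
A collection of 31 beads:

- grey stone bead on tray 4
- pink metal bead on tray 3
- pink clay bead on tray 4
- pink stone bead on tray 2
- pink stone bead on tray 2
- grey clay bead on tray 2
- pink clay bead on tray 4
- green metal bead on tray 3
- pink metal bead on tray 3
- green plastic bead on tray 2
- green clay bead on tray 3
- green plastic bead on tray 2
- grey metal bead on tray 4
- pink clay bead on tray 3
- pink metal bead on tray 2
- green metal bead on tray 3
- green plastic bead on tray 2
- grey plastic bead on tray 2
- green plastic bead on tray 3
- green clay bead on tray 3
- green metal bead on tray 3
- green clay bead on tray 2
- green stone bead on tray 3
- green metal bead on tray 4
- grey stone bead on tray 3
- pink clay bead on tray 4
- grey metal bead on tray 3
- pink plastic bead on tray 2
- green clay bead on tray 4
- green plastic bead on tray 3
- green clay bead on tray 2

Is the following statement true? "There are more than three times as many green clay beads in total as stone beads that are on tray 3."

False

|green clay beads| = 5.
|stone beads on tray 3| = 2.
The claim requires 5 > 3 × 2 = 6, which does not hold.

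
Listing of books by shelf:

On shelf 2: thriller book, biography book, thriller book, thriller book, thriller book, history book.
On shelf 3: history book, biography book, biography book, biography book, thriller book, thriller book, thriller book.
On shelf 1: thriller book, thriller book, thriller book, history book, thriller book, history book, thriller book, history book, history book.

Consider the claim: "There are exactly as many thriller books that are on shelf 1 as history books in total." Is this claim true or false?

thriller books on shelf 1: 5.
history books: 6.
The claim requires 5 = 6, which does not hold.

False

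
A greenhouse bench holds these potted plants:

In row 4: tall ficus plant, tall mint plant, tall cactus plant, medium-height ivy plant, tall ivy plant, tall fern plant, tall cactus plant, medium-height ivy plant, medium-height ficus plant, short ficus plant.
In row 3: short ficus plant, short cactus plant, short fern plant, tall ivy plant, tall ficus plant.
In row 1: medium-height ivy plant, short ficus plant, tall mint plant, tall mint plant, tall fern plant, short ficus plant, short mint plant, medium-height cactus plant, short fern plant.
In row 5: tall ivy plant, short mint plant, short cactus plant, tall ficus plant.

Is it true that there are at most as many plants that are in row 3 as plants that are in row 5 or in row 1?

True

|plants in row 3| = 5.
|plants in row 5 or in row 1| = 13.
The claim requires 5 ≤ 13, which holds.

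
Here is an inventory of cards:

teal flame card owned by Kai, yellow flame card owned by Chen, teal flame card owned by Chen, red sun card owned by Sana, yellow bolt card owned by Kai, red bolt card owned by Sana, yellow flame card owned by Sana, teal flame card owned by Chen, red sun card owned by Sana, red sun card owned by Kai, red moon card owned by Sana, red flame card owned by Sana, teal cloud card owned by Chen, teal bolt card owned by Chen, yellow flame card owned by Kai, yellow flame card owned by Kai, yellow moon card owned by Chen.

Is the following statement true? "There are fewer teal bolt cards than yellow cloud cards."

False

teal bolt cards: 1.
yellow cloud cards: 0.
The claim requires 1 < 0, which does not hold.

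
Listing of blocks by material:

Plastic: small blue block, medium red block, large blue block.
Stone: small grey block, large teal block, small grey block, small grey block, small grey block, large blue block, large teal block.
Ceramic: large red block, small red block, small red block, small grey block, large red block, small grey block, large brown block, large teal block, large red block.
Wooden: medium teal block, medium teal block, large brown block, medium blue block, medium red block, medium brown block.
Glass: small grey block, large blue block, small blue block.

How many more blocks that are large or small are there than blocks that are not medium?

blocks that are large or small: 22.
blocks that are not medium: 22.
22 − 22 = 0.

0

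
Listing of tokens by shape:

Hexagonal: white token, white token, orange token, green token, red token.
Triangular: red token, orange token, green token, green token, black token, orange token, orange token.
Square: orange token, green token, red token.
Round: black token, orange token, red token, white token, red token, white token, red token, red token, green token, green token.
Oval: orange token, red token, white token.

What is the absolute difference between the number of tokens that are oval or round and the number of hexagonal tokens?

8

tokens that are oval or round: 13. hexagonal tokens: 5.
|13 − 5| = 13 − 5 = 8.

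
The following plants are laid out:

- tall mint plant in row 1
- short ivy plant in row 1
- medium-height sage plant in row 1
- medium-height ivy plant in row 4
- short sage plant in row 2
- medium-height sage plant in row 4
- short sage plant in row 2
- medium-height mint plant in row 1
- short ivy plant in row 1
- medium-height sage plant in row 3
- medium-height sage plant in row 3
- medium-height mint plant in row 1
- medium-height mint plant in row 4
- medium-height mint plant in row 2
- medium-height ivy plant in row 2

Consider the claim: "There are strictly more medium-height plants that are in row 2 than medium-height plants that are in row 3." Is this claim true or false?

|medium-height plants in row 2| = 2.
|medium-height plants in row 3| = 2.
The claim requires 2 > 2, which does not hold.

False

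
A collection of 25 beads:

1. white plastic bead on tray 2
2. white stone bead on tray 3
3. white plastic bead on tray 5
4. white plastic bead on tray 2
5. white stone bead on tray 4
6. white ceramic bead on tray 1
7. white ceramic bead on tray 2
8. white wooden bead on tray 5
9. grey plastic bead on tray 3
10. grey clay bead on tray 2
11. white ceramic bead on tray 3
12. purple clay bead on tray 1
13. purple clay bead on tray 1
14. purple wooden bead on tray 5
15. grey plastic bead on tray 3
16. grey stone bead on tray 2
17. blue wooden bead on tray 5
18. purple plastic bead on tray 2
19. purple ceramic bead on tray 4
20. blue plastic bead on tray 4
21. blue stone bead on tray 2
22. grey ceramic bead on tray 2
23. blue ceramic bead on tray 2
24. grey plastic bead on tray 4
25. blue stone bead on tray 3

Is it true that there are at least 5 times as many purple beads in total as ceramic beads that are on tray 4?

purple beads: 5.
ceramic beads on tray 4: 1.
The claim requires 5 ≥ 5 × 1 = 5, which holds.

True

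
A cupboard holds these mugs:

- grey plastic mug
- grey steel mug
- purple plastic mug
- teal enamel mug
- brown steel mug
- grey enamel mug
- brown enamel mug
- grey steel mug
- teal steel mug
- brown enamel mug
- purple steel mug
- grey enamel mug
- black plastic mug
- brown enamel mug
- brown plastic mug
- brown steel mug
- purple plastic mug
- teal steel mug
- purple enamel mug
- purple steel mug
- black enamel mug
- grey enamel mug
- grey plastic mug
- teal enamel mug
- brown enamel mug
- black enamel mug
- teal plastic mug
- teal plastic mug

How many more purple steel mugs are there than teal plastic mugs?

0

purple steel mugs: 2.
teal plastic mugs: 2.
2 − 2 = 0.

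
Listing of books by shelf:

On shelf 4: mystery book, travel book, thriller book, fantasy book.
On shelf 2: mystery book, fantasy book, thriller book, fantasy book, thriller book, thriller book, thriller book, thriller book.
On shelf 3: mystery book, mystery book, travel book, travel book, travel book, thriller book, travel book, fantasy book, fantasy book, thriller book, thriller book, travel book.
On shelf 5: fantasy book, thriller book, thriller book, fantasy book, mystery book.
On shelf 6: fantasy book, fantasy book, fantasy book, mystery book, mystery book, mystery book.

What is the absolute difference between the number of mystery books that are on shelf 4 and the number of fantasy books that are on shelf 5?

mystery books on shelf 4: 1. fantasy books on shelf 5: 2.
|1 − 2| = 2 − 1 = 1.

1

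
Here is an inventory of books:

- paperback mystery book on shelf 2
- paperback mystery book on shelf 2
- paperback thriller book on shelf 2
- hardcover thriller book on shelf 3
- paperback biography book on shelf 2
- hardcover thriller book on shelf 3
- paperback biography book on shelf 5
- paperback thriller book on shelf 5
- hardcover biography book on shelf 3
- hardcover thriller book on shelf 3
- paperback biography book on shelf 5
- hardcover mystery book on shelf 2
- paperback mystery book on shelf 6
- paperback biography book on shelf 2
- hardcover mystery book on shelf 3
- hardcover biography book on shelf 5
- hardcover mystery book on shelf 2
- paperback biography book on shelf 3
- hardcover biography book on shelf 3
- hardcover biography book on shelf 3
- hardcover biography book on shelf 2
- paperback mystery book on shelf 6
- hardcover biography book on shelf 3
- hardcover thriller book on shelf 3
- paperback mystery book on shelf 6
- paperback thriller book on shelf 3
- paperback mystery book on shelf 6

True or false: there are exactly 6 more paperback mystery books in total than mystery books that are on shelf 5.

True

|paperback mystery books| = 6.
|mystery books on shelf 5| = 0.
The claim requires 6 − 0 (= 6) to equal 6, which holds.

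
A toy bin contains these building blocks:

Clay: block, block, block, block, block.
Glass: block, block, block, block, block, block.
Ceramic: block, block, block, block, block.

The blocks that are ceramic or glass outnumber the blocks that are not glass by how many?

1

blocks that are ceramic or glass: 11.
blocks that are not glass: 10.
11 − 10 = 1.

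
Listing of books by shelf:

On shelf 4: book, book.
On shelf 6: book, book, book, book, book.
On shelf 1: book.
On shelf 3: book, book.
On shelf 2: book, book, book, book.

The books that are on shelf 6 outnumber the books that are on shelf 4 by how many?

books on shelf 6: 5.
books on shelf 4: 2.
5 − 2 = 3.

3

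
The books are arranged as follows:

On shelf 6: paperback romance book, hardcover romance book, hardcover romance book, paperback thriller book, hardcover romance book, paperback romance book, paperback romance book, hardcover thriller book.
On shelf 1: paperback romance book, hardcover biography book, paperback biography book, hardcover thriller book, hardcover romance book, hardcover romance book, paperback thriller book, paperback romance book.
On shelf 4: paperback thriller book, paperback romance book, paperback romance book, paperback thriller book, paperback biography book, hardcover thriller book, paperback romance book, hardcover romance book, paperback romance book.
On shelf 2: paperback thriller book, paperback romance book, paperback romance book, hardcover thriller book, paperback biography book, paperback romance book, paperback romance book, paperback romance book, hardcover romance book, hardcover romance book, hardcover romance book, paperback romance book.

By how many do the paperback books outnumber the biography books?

19

paperback books: 23.
biography books: 4.
23 − 4 = 19.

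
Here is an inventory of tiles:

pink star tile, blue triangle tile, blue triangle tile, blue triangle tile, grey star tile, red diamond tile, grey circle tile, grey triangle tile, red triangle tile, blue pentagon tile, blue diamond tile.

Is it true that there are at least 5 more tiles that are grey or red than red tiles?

There are 5 tiles that are grey or red.
There are 2 red tiles.
The claim requires 5 − 2 = 3 ≥ 5, which does not hold.

False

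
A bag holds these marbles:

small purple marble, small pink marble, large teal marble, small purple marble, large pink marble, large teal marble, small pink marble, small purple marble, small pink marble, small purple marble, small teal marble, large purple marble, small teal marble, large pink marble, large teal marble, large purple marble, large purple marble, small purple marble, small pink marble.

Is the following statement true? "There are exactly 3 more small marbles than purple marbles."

True

There are 11 small marbles.
There are 8 purple marbles.
The claim requires 11 − 8 (= 3) to equal 3, which holds.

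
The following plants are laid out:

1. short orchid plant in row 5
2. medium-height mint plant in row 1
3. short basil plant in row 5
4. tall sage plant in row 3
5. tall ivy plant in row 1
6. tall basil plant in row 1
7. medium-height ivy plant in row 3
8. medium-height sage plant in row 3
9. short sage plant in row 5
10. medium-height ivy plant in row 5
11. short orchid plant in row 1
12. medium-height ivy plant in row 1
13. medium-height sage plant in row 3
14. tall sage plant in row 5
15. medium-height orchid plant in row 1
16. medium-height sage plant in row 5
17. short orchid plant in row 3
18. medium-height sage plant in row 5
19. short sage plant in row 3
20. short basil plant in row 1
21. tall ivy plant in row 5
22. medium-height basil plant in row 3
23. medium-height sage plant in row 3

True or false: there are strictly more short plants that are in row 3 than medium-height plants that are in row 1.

False

short plants in row 3: 2.
medium-height plants in row 1: 3.
The claim requires 2 > 3, which does not hold.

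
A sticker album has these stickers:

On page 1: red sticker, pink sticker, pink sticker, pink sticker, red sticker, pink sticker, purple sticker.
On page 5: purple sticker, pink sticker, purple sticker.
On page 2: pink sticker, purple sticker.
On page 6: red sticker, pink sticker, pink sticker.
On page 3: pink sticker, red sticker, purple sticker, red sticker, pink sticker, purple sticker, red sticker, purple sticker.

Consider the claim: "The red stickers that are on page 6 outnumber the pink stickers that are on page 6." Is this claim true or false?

False

red stickers on page 6: 1.
pink stickers on page 6: 2.
The claim requires 1 > 2, which does not hold.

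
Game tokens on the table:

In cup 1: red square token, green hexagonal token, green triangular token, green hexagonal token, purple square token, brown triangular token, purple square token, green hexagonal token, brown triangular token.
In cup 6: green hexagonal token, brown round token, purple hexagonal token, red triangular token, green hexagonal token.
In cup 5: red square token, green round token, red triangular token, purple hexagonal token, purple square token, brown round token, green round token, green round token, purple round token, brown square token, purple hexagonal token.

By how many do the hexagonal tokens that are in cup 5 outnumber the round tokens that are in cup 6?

1

hexagonal tokens in cup 5: 2.
round tokens in cup 6: 1.
2 − 1 = 1.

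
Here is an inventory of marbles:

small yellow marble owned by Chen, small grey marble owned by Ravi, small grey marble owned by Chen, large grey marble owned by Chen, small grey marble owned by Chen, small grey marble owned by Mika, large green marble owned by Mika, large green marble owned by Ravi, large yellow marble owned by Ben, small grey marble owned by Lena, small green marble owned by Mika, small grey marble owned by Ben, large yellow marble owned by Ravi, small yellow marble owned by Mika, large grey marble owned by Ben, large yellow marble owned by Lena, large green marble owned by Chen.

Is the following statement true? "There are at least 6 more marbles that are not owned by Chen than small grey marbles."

|marbles that are not owned by Chen| = 12.
|small grey marbles| = 6.
The claim requires 12 − 6 = 6 ≥ 6, which holds.

True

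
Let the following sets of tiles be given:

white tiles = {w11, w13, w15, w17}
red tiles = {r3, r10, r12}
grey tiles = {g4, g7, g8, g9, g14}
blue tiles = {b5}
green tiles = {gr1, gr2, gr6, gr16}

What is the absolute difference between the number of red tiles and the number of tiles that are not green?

10

red tiles: 3. tiles that are not green: 13.
|3 − 13| = 13 − 3 = 10.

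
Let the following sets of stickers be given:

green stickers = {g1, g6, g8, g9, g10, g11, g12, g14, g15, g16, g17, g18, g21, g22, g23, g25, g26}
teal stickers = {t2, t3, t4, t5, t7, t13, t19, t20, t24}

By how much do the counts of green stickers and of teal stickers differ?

8

green stickers: 17. teal stickers: 9.
|17 − 9| = 17 − 9 = 8.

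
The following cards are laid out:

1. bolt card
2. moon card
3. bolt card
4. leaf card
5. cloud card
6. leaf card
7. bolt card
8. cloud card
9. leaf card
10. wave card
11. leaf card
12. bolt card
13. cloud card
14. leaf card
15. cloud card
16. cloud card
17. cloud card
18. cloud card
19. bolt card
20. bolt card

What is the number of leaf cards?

5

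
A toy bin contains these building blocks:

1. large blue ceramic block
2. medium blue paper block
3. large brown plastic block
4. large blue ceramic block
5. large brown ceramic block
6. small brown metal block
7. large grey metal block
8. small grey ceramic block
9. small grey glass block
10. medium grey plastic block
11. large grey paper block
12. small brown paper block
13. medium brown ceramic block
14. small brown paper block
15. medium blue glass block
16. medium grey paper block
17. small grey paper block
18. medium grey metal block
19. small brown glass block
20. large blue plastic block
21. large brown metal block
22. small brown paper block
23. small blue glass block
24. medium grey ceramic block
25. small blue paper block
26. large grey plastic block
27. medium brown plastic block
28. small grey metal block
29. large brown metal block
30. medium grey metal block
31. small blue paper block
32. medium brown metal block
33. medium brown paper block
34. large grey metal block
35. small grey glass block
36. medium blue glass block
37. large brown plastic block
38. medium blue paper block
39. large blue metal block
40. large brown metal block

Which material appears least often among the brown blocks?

glass

Counts by material (restricted to brown blocks): metal 5, paper 4, plastic 3, ceramic 2, glass 1.
The minimum is 1, held uniquely by glass.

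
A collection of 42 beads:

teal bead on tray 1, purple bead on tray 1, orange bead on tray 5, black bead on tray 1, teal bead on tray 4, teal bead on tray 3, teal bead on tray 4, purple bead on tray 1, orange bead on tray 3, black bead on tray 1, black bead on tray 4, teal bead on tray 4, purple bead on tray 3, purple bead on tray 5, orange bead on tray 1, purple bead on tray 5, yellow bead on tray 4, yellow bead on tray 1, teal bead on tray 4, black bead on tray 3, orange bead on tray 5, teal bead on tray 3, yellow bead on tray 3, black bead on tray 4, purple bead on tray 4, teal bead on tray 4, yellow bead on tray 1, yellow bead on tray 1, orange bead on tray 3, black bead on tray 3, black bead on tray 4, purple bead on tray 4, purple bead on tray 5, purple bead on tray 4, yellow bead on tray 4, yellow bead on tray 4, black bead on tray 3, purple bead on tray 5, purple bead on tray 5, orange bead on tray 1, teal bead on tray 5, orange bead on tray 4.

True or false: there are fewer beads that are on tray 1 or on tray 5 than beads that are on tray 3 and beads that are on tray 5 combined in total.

False

There are 18 beads on tray 1 or on tray 5.
beads on tray 3: 9; beads on tray 5: 8; combined: 9 + 8 = 17.
The claim requires 18 < 17, which does not hold.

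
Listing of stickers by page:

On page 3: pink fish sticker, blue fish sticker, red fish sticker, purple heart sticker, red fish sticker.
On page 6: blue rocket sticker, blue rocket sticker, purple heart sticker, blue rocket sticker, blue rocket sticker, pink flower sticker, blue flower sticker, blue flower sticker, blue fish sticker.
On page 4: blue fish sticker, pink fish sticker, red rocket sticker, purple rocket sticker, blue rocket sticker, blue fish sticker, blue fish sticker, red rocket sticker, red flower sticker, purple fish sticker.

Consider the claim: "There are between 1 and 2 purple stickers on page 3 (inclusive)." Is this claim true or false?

There is 1 purple sticker on page 3.
The claim requires 1 ≤ 1 ≤ 2, which holds.

True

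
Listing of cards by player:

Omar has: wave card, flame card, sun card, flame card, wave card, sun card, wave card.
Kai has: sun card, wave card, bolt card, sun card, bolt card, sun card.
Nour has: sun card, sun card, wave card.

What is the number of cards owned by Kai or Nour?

Kai: 6; Nour: 3; together 6 + 3 = 9.

9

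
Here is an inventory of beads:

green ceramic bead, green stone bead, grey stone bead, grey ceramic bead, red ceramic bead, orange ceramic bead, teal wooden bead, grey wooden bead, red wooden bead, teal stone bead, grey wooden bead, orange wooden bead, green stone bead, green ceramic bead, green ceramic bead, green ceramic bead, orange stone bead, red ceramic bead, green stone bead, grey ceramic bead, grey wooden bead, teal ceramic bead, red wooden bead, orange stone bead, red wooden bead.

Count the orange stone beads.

2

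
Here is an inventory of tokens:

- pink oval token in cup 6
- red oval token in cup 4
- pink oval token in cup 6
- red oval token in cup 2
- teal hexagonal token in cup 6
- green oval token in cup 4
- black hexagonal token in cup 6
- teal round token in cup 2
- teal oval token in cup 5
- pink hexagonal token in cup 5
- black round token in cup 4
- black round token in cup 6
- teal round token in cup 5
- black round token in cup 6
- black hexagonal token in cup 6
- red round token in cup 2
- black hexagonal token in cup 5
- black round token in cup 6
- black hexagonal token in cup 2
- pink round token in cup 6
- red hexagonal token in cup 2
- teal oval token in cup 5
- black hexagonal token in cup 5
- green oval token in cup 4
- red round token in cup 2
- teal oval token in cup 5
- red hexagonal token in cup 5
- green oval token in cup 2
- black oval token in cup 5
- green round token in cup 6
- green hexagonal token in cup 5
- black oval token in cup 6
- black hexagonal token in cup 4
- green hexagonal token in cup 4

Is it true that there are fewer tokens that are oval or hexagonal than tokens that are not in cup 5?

False

There are 24 tokens that are oval or hexagonal.
There are 24 tokens that are not in cup 5.
The claim requires 24 < 24, which does not hold.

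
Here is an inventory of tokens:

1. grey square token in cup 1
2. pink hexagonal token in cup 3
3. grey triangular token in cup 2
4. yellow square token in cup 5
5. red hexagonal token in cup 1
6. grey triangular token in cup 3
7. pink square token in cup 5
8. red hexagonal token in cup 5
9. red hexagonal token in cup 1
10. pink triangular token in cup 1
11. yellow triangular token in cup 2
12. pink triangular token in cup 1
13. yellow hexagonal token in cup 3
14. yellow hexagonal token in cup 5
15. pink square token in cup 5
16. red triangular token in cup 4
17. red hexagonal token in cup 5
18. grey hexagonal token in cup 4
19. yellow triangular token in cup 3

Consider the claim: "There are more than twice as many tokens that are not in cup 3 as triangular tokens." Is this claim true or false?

There are 15 tokens that are not in cup 3.
There are 7 triangular tokens.
The claim requires 15 > 2 × 7 = 14, which holds.

True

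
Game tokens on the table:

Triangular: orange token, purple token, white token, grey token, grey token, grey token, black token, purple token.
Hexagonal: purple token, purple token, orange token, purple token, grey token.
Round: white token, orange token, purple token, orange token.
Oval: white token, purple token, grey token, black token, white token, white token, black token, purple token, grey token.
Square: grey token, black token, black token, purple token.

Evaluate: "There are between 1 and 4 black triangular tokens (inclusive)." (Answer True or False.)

There is 1 black triangular token.
The claim requires 1 ≤ 1 ≤ 4, which holds.

True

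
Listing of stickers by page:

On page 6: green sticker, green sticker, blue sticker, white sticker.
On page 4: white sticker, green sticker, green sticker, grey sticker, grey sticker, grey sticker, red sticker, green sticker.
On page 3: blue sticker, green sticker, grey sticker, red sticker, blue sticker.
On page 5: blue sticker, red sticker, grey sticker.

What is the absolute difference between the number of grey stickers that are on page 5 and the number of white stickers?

1

grey stickers on page 5: 1. white stickers: 2.
|1 − 2| = 2 − 1 = 1.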